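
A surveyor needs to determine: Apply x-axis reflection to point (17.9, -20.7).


Reflection over x-axis: (x,y) -> (x,-y)
(17.9, -20.7) -> (17.9, 20.7)

(17.9, 20.7)


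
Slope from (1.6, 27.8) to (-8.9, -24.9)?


slope = (y2-y1)/(x2-x1) = ((-24.9)-27.8)/((-8.9)-1.6) = (-52.7)/(-10.5) = 5.019

5.019


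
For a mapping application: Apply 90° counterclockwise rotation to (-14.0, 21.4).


90° CCW: (x,y) -> (-y, x)
(-14,21.4) -> (-21.4, -14)

(-21.4, -14)


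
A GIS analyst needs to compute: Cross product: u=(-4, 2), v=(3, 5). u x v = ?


u x v = u_x*v_y - u_y*v_x = (-4)*5 - 2*3
= (-20) - 6 = -26

-26


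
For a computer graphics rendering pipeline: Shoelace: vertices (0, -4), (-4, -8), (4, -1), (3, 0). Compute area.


Shoelace sum: (0*(-8) - (-4)*(-4)) + ((-4)*(-1) - 4*(-8)) + (4*0 - 3*(-1)) + (3*(-4) - 0*0)
= 11
Area = |11|/2 = 5.5

5.5


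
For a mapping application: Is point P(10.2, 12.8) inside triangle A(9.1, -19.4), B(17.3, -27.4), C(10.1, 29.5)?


Cross products: AB x AP = 272.84, BC x BP = 114.55, CA x CP = 21.59
All same sign? yes

Yes, inside


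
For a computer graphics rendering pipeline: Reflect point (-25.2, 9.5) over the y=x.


Reflection over y=x: (x,y) -> (y,x)
(-25.2, 9.5) -> (9.5, -25.2)

(9.5, -25.2)


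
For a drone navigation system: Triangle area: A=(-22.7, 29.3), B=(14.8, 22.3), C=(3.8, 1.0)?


Area = |x_A(y_B-y_C) + x_B(y_C-y_A) + x_C(y_A-y_B)|/2
= |(-483.51) + (-418.84) + 26.6|/2
= 875.75/2 = 437.875

437.875


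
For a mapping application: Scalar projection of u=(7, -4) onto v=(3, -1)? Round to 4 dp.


u.v = 25, |v| = sqrt(10) = 3.1623
Scalar projection = u.v / |v| = 25 / sqrt(10) = 7.9057

7.9057


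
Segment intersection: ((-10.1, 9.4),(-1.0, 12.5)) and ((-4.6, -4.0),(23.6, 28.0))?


Cross products: d1=553.88, d2=350.1, d3=-138.99, d4=64.79
d1*d2 < 0 and d3*d4 < 0? no

No, they don't intersect


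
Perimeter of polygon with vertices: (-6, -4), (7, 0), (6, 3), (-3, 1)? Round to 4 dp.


Sides: (-6, -4)->(7, 0): sqrt(185) = 13.601471, (7, 0)->(6, 3): sqrt(10) = 3.162278, (6, 3)->(-3, 1): sqrt(85) = 9.219544, (-3, 1)->(-6, -4): sqrt(34) = 5.830952
Sum = 31.814245
Perimeter = 31.8142

31.8142


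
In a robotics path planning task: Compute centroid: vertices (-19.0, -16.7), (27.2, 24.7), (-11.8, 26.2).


Centroid = ((x_A+x_B+x_C)/3, (y_A+y_B+y_C)/3)
= (((-19)+27.2+(-11.8))/3, ((-16.7)+24.7+26.2)/3)
= (-1.2, 11.4)

(-1.2, 11.4)


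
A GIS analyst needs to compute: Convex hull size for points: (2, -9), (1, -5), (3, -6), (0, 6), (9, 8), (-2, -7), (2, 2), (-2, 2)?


Convex hull vertices (CCW): (-2, -7), (2, -9), (9, 8), (0, 6), (-2, 2)
Count = 5

5


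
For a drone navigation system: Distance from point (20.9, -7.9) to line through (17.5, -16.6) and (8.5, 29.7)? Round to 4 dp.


|cross product| = 235.72
|line direction| = sqrt(2224.69) = 47.1666
Distance = 235.72/sqrt(2224.69) = 4.9976

4.9976


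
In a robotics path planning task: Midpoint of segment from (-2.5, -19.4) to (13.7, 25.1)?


M = (((-2.5)+13.7)/2, ((-19.4)+25.1)/2)
= (5.6, 2.85)

(5.6, 2.85)


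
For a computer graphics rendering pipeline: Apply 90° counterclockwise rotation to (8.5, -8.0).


90° CCW: (x,y) -> (-y, x)
(8.5,-8) -> (8, 8.5)

(8, 8.5)


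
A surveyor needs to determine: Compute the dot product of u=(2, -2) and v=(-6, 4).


u . v = u_x*v_x + u_y*v_y = 2*(-6) + (-2)*4
= (-12) + (-8) = -20

-20


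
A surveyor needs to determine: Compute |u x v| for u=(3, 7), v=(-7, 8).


|u x v| = |3*8 - 7*(-7)|
= |24 - (-49)| = 73

73


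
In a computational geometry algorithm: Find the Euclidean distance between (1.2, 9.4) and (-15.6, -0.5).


dx=-16.8, dy=-9.9
d^2 = (-16.8)^2 + (-9.9)^2 = 380.25
d = sqrt(380.25) = 19.5

19.5


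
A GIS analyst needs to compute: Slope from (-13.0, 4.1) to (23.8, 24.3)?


slope = (y2-y1)/(x2-x1) = (24.3-4.1)/(23.8-(-13)) = 20.2/36.8 = 0.5489

0.5489


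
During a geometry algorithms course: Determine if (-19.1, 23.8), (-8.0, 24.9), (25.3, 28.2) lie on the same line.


Cross product: ((-8)-(-19.1))*(28.2-23.8) - (24.9-23.8)*(25.3-(-19.1))
= 0

Yes, collinear


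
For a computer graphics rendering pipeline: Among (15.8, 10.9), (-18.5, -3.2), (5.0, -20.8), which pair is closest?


d(P0,P1) = 37.085, d(P0,P2) = 33.4893, d(P1,P2) = 29.36
Closest: P1 and P2

Closest pair: (-18.5, -3.2) and (5.0, -20.8), distance = 29.36


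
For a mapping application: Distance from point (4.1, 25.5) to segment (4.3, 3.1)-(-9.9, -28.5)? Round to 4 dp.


Project P onto AB: t = 0 (clamped to [0,1])
Closest point on segment: (4.3, 3.1)
Distance: 22.4009

22.4009


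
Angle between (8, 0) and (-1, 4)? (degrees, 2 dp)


u.v = -8, |u| = sqrt(64) = 8, |v| = sqrt(17) = 4.1231
cos(theta) = u.v/(|u||v|) = -8/sqrt(1088) = -0.242536
theta = acos(-0.242536) = 104.04 degrees

104.04 degrees


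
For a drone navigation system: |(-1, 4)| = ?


|u| = sqrt((-1)^2 + 4^2) = sqrt(17) = 4.1231

4.1231


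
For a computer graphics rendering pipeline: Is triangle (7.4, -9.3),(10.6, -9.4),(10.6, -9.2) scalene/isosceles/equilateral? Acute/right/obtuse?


Side lengths squared: AB^2=10.25, BC^2=0.04, CA^2=10.25
Sorted: [0.04, 10.25, 10.25]
By sides: Isosceles, By angles: Acute

Isosceles, Acute


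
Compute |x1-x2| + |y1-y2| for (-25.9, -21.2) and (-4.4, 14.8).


|(-25.9)-(-4.4)| + |(-21.2)-14.8| = 21.5 + 36 = 57.5

57.5


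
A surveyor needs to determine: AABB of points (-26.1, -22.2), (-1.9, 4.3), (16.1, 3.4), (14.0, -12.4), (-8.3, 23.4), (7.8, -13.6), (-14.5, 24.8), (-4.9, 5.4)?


x range: [-26.1, 16.1]
y range: [-22.2, 24.8]
Bounding box: (-26.1,-22.2) to (16.1,24.8)

(-26.1,-22.2) to (16.1,24.8)


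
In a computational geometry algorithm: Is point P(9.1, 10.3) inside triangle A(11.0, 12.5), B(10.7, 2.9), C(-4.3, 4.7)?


Cross products: AB x AP = -17.58, BC x BP = -108.12, CA x CP = -18.84
All same sign? yes

Yes, inside


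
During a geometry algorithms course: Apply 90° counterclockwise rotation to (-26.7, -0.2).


90° CCW: (x,y) -> (-y, x)
(-26.7,-0.2) -> (0.2, -26.7)

(0.2, -26.7)


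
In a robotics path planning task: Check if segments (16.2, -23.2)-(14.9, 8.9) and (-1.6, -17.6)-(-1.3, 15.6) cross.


Cross products: d1=-592.64, d2=-539.85, d3=564.1, d4=511.31
d1*d2 < 0 and d3*d4 < 0? no

No, they don't intersect


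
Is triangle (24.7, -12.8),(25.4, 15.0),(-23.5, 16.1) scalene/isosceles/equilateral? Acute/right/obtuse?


Side lengths squared: AB^2=773.33, BC^2=2392.42, CA^2=3158.45
Sorted: [773.33, 2392.42, 3158.45]
By sides: Scalene, By angles: Acute

Scalene, Acute


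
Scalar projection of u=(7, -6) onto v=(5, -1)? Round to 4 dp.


u.v = 41, |v| = sqrt(26) = 5.099
Scalar projection = u.v / |v| = 41 / sqrt(26) = 8.0408

8.0408


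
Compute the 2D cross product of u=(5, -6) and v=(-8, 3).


u x v = u_x*v_y - u_y*v_x = 5*3 - (-6)*(-8)
= 15 - 48 = -33

-33


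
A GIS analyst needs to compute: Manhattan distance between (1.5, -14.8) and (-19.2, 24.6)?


|1.5-(-19.2)| + |(-14.8)-24.6| = 20.7 + 39.4 = 60.1

60.1


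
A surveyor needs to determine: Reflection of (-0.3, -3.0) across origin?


Reflection over origin: (x,y) -> (-x,-y)
(-0.3, -3) -> (0.3, 3)

(0.3, 3)


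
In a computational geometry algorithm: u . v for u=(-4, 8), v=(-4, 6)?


u . v = u_x*v_x + u_y*v_y = (-4)*(-4) + 8*6
= 16 + 48 = 64

64


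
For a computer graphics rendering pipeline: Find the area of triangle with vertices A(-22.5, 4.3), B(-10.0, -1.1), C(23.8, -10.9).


Area = |x_A(y_B-y_C) + x_B(y_C-y_A) + x_C(y_A-y_B)|/2
= |(-220.5) + 152 + 128.52|/2
= 60.02/2 = 30.01

30.01


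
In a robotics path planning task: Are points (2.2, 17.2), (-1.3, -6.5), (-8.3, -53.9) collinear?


Cross product: ((-1.3)-2.2)*((-53.9)-17.2) - ((-6.5)-17.2)*((-8.3)-2.2)
= 0

Yes, collinear


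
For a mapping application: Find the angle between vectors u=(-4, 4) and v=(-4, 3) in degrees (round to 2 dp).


u.v = 28, |u| = sqrt(32) = 5.6569, |v| = sqrt(25) = 5
cos(theta) = u.v/(|u||v|) = 28/sqrt(800) = 0.989949
theta = acos(0.989949) = 8.13 degrees

8.13 degrees


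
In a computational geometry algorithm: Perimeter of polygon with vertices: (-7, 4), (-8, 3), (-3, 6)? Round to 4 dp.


Sides: (-7, 4)->(-8, 3): sqrt(2) = 1.414214, (-8, 3)->(-3, 6): sqrt(34) = 5.830952, (-3, 6)->(-7, 4): sqrt(20) = 4.472136
Sum = 11.717302
Perimeter = 11.7173

11.7173


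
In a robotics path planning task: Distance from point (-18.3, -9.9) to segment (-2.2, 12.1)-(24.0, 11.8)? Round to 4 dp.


Project P onto AB: t = 0 (clamped to [0,1])
Closest point on segment: (-2.2, 12.1)
Distance: 27.2619

27.2619


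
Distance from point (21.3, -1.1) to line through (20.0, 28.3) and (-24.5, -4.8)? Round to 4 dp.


|cross product| = 1351.33
|line direction| = sqrt(3075.86) = 55.4604
Distance = 1351.33/sqrt(3075.86) = 24.3657

24.3657


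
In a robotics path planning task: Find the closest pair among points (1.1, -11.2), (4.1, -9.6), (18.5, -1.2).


d(P0,P1) = 3.4, d(P0,P2) = 20.0689, d(P1,P2) = 16.6709
Closest: P0 and P1

Closest pair: (1.1, -11.2) and (4.1, -9.6), distance = 3.4


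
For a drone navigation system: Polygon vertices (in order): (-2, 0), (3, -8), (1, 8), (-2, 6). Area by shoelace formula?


Shoelace sum: ((-2)*(-8) - 3*0) + (3*8 - 1*(-8)) + (1*6 - (-2)*8) + ((-2)*0 - (-2)*6)
= 82
Area = |82|/2 = 41

41


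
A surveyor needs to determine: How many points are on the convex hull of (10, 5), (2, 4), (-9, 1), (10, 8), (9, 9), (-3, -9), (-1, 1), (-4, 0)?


Convex hull vertices (CCW): (-9, 1), (-3, -9), (10, 5), (10, 8), (9, 9)
Count = 5

5


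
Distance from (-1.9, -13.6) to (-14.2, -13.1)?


dx=-12.3, dy=0.5
d^2 = (-12.3)^2 + 0.5^2 = 151.54
d = sqrt(151.54) = 12.3102

12.3102


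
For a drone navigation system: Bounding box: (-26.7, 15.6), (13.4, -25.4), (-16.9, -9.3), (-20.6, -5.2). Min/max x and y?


x range: [-26.7, 13.4]
y range: [-25.4, 15.6]
Bounding box: (-26.7,-25.4) to (13.4,15.6)

(-26.7,-25.4) to (13.4,15.6)


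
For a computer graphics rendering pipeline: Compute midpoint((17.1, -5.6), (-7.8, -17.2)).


M = ((17.1+(-7.8))/2, ((-5.6)+(-17.2))/2)
= (4.65, -11.4)

(4.65, -11.4)


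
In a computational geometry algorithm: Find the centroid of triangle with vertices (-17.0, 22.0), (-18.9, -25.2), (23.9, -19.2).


Centroid = ((x_A+x_B+x_C)/3, (y_A+y_B+y_C)/3)
= (((-17)+(-18.9)+23.9)/3, (22+(-25.2)+(-19.2))/3)
= (-4, -7.4667)

(-4, -7.4667)


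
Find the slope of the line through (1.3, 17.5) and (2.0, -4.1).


slope = (y2-y1)/(x2-x1) = ((-4.1)-17.5)/(2-1.3) = (-21.6)/0.7 = -30.8571

-30.8571


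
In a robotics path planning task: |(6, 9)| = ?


|u| = sqrt(6^2 + 9^2) = sqrt(117) = 10.8167

10.8167


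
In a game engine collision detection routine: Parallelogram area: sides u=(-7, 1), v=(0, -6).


|u x v| = |(-7)*(-6) - 1*0|
= |42 - 0| = 42

42


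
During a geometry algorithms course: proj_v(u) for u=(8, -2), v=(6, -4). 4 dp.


u.v = 56, |v| = sqrt(52) = 7.2111
Scalar projection = u.v / |v| = 56 / sqrt(52) = 7.7658

7.7658


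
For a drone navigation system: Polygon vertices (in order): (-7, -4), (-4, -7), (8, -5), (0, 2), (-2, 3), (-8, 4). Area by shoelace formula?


Shoelace sum: ((-7)*(-7) - (-4)*(-4)) + ((-4)*(-5) - 8*(-7)) + (8*2 - 0*(-5)) + (0*3 - (-2)*2) + ((-2)*4 - (-8)*3) + ((-8)*(-4) - (-7)*4)
= 205
Area = |205|/2 = 102.5

102.5


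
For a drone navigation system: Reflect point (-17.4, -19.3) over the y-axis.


Reflection over y-axis: (x,y) -> (-x,y)
(-17.4, -19.3) -> (17.4, -19.3)

(17.4, -19.3)


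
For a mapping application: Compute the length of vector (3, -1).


|u| = sqrt(3^2 + (-1)^2) = sqrt(10) = 3.1623

3.1623


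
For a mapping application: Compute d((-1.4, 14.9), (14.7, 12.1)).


dx=16.1, dy=-2.8
d^2 = 16.1^2 + (-2.8)^2 = 267.05
d = sqrt(267.05) = 16.3417

16.3417


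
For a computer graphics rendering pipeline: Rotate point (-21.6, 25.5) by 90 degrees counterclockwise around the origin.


90° CCW: (x,y) -> (-y, x)
(-21.6,25.5) -> (-25.5, -21.6)

(-25.5, -21.6)


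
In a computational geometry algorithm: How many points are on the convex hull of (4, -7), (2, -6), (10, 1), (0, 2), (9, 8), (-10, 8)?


Convex hull vertices (CCW): (-10, 8), (2, -6), (4, -7), (10, 1), (9, 8)
Count = 5

5


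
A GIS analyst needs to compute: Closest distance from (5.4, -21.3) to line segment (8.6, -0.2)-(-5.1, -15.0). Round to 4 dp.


Project P onto AB: t = 0.8756 (clamped to [0,1])
Closest point on segment: (-3.3953, -13.1584)
Distance: 11.9851

11.9851


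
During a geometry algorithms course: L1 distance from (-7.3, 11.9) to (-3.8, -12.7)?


|(-7.3)-(-3.8)| + |11.9-(-12.7)| = 3.5 + 24.6 = 28.1

28.1


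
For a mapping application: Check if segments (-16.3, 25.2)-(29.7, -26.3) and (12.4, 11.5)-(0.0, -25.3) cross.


Cross products: d1=-1226.04, d2=1105.36, d3=847.85, d4=-1483.55
d1*d2 < 0 and d3*d4 < 0? yes

Yes, they intersect


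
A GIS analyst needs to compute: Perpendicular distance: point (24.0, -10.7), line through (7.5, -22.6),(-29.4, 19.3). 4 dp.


|cross product| = 1130.46
|line direction| = sqrt(3117.22) = 55.8321
Distance = 1130.46/sqrt(3117.22) = 20.2475

20.2475


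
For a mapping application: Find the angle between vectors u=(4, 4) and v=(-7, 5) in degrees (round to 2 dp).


u.v = -8, |u| = sqrt(32) = 5.6569, |v| = sqrt(74) = 8.6023
cos(theta) = u.v/(|u||v|) = -8/sqrt(2368) = -0.164399
theta = acos(-0.164399) = 99.46 degrees

99.46 degrees


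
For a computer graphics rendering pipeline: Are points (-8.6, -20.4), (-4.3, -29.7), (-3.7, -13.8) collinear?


Cross product: ((-4.3)-(-8.6))*((-13.8)-(-20.4)) - ((-29.7)-(-20.4))*((-3.7)-(-8.6))
= 73.95

No, not collinear


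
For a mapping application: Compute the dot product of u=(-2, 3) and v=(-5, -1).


u . v = u_x*v_x + u_y*v_y = (-2)*(-5) + 3*(-1)
= 10 + (-3) = 7

7


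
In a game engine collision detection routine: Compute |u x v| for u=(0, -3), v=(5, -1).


|u x v| = |0*(-1) - (-3)*5|
= |0 - (-15)| = 15

15


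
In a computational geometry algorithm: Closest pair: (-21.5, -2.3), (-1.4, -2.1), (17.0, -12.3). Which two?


d(P0,P1) = 20.101, d(P0,P2) = 39.7775, d(P1,P2) = 21.0381
Closest: P0 and P1

Closest pair: (-21.5, -2.3) and (-1.4, -2.1), distance = 20.101


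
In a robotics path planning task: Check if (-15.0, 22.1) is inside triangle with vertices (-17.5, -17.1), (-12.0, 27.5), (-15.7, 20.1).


Cross products: AB x AP = 104.1, BC x BP = -2.22, CA x CP = 22.44
All same sign? no

No, outside


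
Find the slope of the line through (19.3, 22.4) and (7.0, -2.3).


slope = (y2-y1)/(x2-x1) = ((-2.3)-22.4)/(7-19.3) = (-24.7)/(-12.3) = 2.0081

2.0081


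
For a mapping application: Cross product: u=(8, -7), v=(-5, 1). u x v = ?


u x v = u_x*v_y - u_y*v_x = 8*1 - (-7)*(-5)
= 8 - 35 = -27

-27


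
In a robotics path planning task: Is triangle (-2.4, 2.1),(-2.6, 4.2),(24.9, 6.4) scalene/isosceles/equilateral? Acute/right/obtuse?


Side lengths squared: AB^2=4.45, BC^2=761.09, CA^2=763.78
Sorted: [4.45, 761.09, 763.78]
By sides: Scalene, By angles: Acute

Scalene, Acute


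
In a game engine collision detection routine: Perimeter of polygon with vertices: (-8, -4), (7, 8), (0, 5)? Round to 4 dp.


Sides: (-8, -4)->(7, 8): sqrt(369) = 19.209373, (7, 8)->(0, 5): sqrt(58) = 7.615773, (0, 5)->(-8, -4): sqrt(145) = 12.041595
Sum = 38.866741
Perimeter = 38.8667

38.8667


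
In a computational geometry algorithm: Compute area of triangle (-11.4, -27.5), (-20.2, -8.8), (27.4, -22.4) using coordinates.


Area = |x_A(y_B-y_C) + x_B(y_C-y_A) + x_C(y_A-y_B)|/2
= |(-155.04) + (-103.02) + (-512.38)|/2
= 770.44/2 = 385.22

385.22


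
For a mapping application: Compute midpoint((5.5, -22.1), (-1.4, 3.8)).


M = ((5.5+(-1.4))/2, ((-22.1)+3.8)/2)
= (2.05, -9.15)

(2.05, -9.15)


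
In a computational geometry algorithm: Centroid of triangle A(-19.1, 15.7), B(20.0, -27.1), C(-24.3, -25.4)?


Centroid = ((x_A+x_B+x_C)/3, (y_A+y_B+y_C)/3)
= (((-19.1)+20+(-24.3))/3, (15.7+(-27.1)+(-25.4))/3)
= (-7.8, -12.2667)

(-7.8, -12.2667)


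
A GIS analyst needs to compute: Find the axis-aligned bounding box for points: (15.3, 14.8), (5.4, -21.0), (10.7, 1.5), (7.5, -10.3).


x range: [5.4, 15.3]
y range: [-21, 14.8]
Bounding box: (5.4,-21) to (15.3,14.8)

(5.4,-21) to (15.3,14.8)


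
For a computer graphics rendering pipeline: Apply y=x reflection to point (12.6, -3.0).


Reflection over y=x: (x,y) -> (y,x)
(12.6, -3) -> (-3, 12.6)

(-3, 12.6)


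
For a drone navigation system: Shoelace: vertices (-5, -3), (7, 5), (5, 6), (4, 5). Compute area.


Shoelace sum: ((-5)*5 - 7*(-3)) + (7*6 - 5*5) + (5*5 - 4*6) + (4*(-3) - (-5)*5)
= 27
Area = |27|/2 = 13.5

13.5


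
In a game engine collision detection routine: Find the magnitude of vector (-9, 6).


|u| = sqrt((-9)^2 + 6^2) = sqrt(117) = 10.8167

10.8167


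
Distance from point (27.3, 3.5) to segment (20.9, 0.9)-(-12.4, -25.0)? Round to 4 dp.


Project P onto AB: t = 0 (clamped to [0,1])
Closest point on segment: (20.9, 0.9)
Distance: 6.908

6.908


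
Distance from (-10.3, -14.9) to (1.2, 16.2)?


dx=11.5, dy=31.1
d^2 = 11.5^2 + 31.1^2 = 1099.46
d = sqrt(1099.46) = 33.1581

33.1581


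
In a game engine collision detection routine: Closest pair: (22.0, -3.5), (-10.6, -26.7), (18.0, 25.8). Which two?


d(P0,P1) = 40.0125, d(P0,P2) = 29.5718, d(P1,P2) = 59.7847
Closest: P0 and P2

Closest pair: (22.0, -3.5) and (18.0, 25.8), distance = 29.5718


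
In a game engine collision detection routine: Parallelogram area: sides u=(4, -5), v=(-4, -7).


|u x v| = |4*(-7) - (-5)*(-4)|
= |(-28) - 20| = 48

48


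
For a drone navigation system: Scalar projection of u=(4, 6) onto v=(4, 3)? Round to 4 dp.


u.v = 34, |v| = sqrt(25) = 5
Scalar projection = u.v / |v| = 34 / sqrt(25) = 6.8

6.8


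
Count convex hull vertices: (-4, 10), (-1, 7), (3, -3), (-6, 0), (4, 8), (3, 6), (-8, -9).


Convex hull vertices (CCW): (-8, -9), (3, -3), (4, 8), (-4, 10)
Count = 4

4


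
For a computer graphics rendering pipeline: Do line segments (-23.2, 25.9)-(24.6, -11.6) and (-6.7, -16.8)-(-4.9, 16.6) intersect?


Cross products: d1=627.96, d2=-1036.06, d3=-1422.31, d4=241.71
d1*d2 < 0 and d3*d4 < 0? yes

Yes, they intersect


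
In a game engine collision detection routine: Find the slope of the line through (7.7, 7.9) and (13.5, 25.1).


slope = (y2-y1)/(x2-x1) = (25.1-7.9)/(13.5-7.7) = 17.2/5.8 = 2.9655

2.9655


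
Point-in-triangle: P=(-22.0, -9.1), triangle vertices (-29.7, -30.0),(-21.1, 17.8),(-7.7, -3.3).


Cross products: AB x AP = -188.32, BC x BP = -379.45, CA x CP = -254.21
All same sign? yes

Yes, inside


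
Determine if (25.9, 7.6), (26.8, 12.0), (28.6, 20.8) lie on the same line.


Cross product: (26.8-25.9)*(20.8-7.6) - (12-7.6)*(28.6-25.9)
= 0

Yes, collinear


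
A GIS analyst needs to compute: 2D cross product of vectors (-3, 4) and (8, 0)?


u x v = u_x*v_y - u_y*v_x = (-3)*0 - 4*8
= 0 - 32 = -32

-32


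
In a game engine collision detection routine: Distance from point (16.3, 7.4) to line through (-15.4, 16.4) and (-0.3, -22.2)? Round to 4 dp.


|cross product| = 1087.72
|line direction| = sqrt(1717.97) = 41.4484
Distance = 1087.72/sqrt(1717.97) = 26.2427

26.2427


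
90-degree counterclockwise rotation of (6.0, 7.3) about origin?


90° CCW: (x,y) -> (-y, x)
(6,7.3) -> (-7.3, 6)

(-7.3, 6)


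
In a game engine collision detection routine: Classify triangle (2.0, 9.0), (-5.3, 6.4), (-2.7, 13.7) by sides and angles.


Side lengths squared: AB^2=60.05, BC^2=60.05, CA^2=44.18
Sorted: [44.18, 60.05, 60.05]
By sides: Isosceles, By angles: Acute

Isosceles, Acute


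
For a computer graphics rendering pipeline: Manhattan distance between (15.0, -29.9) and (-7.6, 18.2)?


|15-(-7.6)| + |(-29.9)-18.2| = 22.6 + 48.1 = 70.7

70.7


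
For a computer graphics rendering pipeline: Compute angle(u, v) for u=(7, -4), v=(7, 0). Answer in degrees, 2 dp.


u.v = 49, |u| = sqrt(65) = 8.0623, |v| = sqrt(49) = 7
cos(theta) = u.v/(|u||v|) = 49/sqrt(3185) = 0.868243
theta = acos(0.868243) = 29.74 degrees

29.74 degrees


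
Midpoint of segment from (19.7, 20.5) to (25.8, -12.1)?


M = ((19.7+25.8)/2, (20.5+(-12.1))/2)
= (22.75, 4.2)

(22.75, 4.2)


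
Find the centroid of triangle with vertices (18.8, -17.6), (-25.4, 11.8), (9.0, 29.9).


Centroid = ((x_A+x_B+x_C)/3, (y_A+y_B+y_C)/3)
= ((18.8+(-25.4)+9)/3, ((-17.6)+11.8+29.9)/3)
= (0.8, 8.0333)

(0.8, 8.0333)


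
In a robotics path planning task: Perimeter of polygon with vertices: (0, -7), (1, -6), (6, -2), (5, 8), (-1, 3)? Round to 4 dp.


Sides: (0, -7)->(1, -6): sqrt(2) = 1.414214, (1, -6)->(6, -2): sqrt(41) = 6.403124, (6, -2)->(5, 8): sqrt(101) = 10.049876, (5, 8)->(-1, 3): sqrt(61) = 7.81025, (-1, 3)->(0, -7): sqrt(101) = 10.049876
Sum = 35.72734
Perimeter = 35.7273

35.7273


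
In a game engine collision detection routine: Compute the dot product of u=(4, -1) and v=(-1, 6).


u . v = u_x*v_x + u_y*v_y = 4*(-1) + (-1)*6
= (-4) + (-6) = -10

-10


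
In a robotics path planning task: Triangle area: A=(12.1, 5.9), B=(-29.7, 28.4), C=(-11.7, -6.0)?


Area = |x_A(y_B-y_C) + x_B(y_C-y_A) + x_C(y_A-y_B)|/2
= |416.24 + 353.43 + 263.25|/2
= 1032.92/2 = 516.46

516.46


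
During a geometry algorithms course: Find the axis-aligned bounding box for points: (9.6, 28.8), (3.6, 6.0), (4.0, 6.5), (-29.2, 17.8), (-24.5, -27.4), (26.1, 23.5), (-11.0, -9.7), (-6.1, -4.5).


x range: [-29.2, 26.1]
y range: [-27.4, 28.8]
Bounding box: (-29.2,-27.4) to (26.1,28.8)

(-29.2,-27.4) to (26.1,28.8)


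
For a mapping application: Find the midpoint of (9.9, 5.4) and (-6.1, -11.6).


M = ((9.9+(-6.1))/2, (5.4+(-11.6))/2)
= (1.9, -3.1)

(1.9, -3.1)


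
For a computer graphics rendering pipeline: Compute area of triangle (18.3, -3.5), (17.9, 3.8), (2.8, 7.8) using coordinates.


Area = |x_A(y_B-y_C) + x_B(y_C-y_A) + x_C(y_A-y_B)|/2
= |(-73.2) + 202.27 + (-20.44)|/2
= 108.63/2 = 54.315

54.315


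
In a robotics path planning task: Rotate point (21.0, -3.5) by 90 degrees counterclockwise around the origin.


90° CCW: (x,y) -> (-y, x)
(21,-3.5) -> (3.5, 21)

(3.5, 21)


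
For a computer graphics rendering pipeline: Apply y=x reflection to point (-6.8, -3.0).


Reflection over y=x: (x,y) -> (y,x)
(-6.8, -3) -> (-3, -6.8)

(-3, -6.8)


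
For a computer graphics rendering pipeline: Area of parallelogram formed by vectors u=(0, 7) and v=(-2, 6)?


|u x v| = |0*6 - 7*(-2)|
= |0 - (-14)| = 14

14


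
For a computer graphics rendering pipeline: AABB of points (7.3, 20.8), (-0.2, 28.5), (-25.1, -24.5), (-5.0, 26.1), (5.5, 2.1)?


x range: [-25.1, 7.3]
y range: [-24.5, 28.5]
Bounding box: (-25.1,-24.5) to (7.3,28.5)

(-25.1,-24.5) to (7.3,28.5)


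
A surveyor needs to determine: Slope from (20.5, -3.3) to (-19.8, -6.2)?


slope = (y2-y1)/(x2-x1) = ((-6.2)-(-3.3))/((-19.8)-20.5) = (-2.9)/(-40.3) = 0.072

0.072


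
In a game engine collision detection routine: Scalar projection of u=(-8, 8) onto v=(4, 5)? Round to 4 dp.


u.v = 8, |v| = sqrt(41) = 6.4031
Scalar projection = u.v / |v| = 8 / sqrt(41) = 1.2494

1.2494


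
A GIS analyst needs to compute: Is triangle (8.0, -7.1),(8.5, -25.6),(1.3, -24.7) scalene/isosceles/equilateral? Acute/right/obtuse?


Side lengths squared: AB^2=342.5, BC^2=52.65, CA^2=354.65
Sorted: [52.65, 342.5, 354.65]
By sides: Scalene, By angles: Acute

Scalene, Acute


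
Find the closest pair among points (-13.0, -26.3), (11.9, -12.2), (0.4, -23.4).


d(P0,P1) = 28.615, d(P0,P2) = 13.7102, d(P1,P2) = 16.0527
Closest: P0 and P2

Closest pair: (-13.0, -26.3) and (0.4, -23.4), distance = 13.7102


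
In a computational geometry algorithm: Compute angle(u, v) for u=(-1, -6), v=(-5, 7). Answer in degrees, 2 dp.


u.v = -37, |u| = sqrt(37) = 6.0828, |v| = sqrt(74) = 8.6023
cos(theta) = u.v/(|u||v|) = -37/sqrt(2738) = -0.707107
theta = acos(-0.707107) = 135 degrees

135 degrees


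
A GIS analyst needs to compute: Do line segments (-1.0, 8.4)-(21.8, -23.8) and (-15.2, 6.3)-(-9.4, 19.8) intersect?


Cross products: d1=-179.52, d2=-674.08, d3=-505.12, d4=-10.56
d1*d2 < 0 and d3*d4 < 0? no

No, they don't intersect


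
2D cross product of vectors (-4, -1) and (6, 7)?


u x v = u_x*v_y - u_y*v_x = (-4)*7 - (-1)*6
= (-28) - (-6) = -22

-22


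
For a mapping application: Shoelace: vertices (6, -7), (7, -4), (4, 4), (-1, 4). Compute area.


Shoelace sum: (6*(-4) - 7*(-7)) + (7*4 - 4*(-4)) + (4*4 - (-1)*4) + ((-1)*(-7) - 6*4)
= 72
Area = |72|/2 = 36

36


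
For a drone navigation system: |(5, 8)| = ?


|u| = sqrt(5^2 + 8^2) = sqrt(89) = 9.434

9.434


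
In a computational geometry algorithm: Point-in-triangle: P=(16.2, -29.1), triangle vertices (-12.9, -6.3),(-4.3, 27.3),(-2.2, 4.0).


Cross products: AB x AP = -1173.84, BC x BP = 359.21, CA x CP = 543.69
All same sign? no

No, outside


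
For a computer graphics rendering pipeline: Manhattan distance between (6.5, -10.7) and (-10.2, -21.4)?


|6.5-(-10.2)| + |(-10.7)-(-21.4)| = 16.7 + 10.7 = 27.4

27.4


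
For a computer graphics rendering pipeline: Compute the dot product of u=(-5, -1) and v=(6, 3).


u . v = u_x*v_x + u_y*v_y = (-5)*6 + (-1)*3
= (-30) + (-3) = -33

-33


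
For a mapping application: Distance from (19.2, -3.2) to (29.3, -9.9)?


dx=10.1, dy=-6.7
d^2 = 10.1^2 + (-6.7)^2 = 146.9
d = sqrt(146.9) = 12.1202

12.1202


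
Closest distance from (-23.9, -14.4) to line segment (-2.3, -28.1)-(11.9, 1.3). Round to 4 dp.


Project P onto AB: t = 0.0901 (clamped to [0,1])
Closest point on segment: (-1.0204, -25.4507)
Distance: 25.4085

25.4085


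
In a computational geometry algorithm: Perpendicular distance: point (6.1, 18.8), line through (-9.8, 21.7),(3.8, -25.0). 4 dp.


|cross product| = 703.09
|line direction| = sqrt(2365.85) = 48.64
Distance = 703.09/sqrt(2365.85) = 14.455

14.455


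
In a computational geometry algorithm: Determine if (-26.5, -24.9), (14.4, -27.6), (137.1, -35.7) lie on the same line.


Cross product: (14.4-(-26.5))*((-35.7)-(-24.9)) - ((-27.6)-(-24.9))*(137.1-(-26.5))
= 0

Yes, collinear


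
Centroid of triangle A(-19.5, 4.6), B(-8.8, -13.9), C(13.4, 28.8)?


Centroid = ((x_A+x_B+x_C)/3, (y_A+y_B+y_C)/3)
= (((-19.5)+(-8.8)+13.4)/3, (4.6+(-13.9)+28.8)/3)
= (-4.9667, 6.5)

(-4.9667, 6.5)


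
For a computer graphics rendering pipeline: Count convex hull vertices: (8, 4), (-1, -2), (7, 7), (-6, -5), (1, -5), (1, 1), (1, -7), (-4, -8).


Convex hull vertices (CCW): (-6, -5), (-4, -8), (1, -7), (8, 4), (7, 7)
Count = 5

5


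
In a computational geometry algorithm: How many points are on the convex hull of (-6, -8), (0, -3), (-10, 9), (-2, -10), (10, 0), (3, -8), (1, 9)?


Convex hull vertices (CCW): (-10, 9), (-6, -8), (-2, -10), (3, -8), (10, 0), (1, 9)
Count = 6

6


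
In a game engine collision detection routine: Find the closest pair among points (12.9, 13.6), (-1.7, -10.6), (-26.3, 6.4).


d(P0,P1) = 28.2631, d(P0,P2) = 39.8557, d(P1,P2) = 29.9025
Closest: P0 and P1

Closest pair: (12.9, 13.6) and (-1.7, -10.6), distance = 28.2631


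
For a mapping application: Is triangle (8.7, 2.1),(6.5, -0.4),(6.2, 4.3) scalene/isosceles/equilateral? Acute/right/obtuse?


Side lengths squared: AB^2=11.09, BC^2=22.18, CA^2=11.09
Sorted: [11.09, 11.09, 22.18]
By sides: Isosceles, By angles: Right

Isosceles, Right


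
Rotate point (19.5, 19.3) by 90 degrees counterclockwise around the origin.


90° CCW: (x,y) -> (-y, x)
(19.5,19.3) -> (-19.3, 19.5)

(-19.3, 19.5)


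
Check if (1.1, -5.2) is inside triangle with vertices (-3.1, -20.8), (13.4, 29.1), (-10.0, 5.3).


Cross products: AB x AP = 47.82, BC x BP = 509.88, CA x CP = 217.26
All same sign? yes

Yes, inside


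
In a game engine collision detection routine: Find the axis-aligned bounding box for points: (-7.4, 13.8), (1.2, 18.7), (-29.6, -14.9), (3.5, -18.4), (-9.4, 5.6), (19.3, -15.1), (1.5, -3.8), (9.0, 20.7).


x range: [-29.6, 19.3]
y range: [-18.4, 20.7]
Bounding box: (-29.6,-18.4) to (19.3,20.7)

(-29.6,-18.4) to (19.3,20.7)


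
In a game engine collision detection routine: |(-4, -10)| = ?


|u| = sqrt((-4)^2 + (-10)^2) = sqrt(116) = 10.7703

10.7703


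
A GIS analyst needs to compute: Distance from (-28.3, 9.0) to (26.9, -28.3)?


dx=55.2, dy=-37.3
d^2 = 55.2^2 + (-37.3)^2 = 4438.33
d = sqrt(4438.33) = 66.6208

66.6208


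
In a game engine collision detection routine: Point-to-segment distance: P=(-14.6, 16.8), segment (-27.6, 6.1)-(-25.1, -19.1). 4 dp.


Project P onto AB: t = 0 (clamped to [0,1])
Closest point on segment: (-27.6, 6.1)
Distance: 16.8372

16.8372


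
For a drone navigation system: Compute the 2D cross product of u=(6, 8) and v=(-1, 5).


u x v = u_x*v_y - u_y*v_x = 6*5 - 8*(-1)
= 30 - (-8) = 38

38


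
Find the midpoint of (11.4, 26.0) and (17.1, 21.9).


M = ((11.4+17.1)/2, (26+21.9)/2)
= (14.25, 23.95)

(14.25, 23.95)


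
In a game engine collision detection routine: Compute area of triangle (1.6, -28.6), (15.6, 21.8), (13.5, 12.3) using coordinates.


Area = |x_A(y_B-y_C) + x_B(y_C-y_A) + x_C(y_A-y_B)|/2
= |15.2 + 638.04 + (-680.4)|/2
= 27.16/2 = 13.58

13.58


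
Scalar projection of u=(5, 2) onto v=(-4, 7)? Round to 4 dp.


u.v = -6, |v| = sqrt(65) = 8.0623
Scalar projection = u.v / |v| = -6 / sqrt(65) = -0.7442

-0.7442


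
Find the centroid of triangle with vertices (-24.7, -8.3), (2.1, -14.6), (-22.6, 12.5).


Centroid = ((x_A+x_B+x_C)/3, (y_A+y_B+y_C)/3)
= (((-24.7)+2.1+(-22.6))/3, ((-8.3)+(-14.6)+12.5)/3)
= (-15.0667, -3.4667)

(-15.0667, -3.4667)


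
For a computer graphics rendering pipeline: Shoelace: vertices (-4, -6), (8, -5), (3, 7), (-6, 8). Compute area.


Shoelace sum: ((-4)*(-5) - 8*(-6)) + (8*7 - 3*(-5)) + (3*8 - (-6)*7) + ((-6)*(-6) - (-4)*8)
= 273
Area = |273|/2 = 136.5

136.5


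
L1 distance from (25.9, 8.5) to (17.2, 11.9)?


|25.9-17.2| + |8.5-11.9| = 8.7 + 3.4 = 12.1

12.1


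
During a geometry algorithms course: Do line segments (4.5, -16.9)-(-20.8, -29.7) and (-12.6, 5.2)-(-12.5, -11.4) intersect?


Cross products: d1=281.65, d2=-139.61, d3=-778.01, d4=-356.75
d1*d2 < 0 and d3*d4 < 0? no

No, they don't intersect


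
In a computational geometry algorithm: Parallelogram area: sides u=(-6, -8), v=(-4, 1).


|u x v| = |(-6)*1 - (-8)*(-4)|
= |(-6) - 32| = 38

38


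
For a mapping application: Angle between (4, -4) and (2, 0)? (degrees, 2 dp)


u.v = 8, |u| = sqrt(32) = 5.6569, |v| = sqrt(4) = 2
cos(theta) = u.v/(|u||v|) = 8/sqrt(128) = 0.707107
theta = acos(0.707107) = 45 degrees

45 degrees


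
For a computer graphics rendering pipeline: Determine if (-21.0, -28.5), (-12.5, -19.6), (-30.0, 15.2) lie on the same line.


Cross product: ((-12.5)-(-21))*(15.2-(-28.5)) - ((-19.6)-(-28.5))*((-30)-(-21))
= 451.55

No, not collinear


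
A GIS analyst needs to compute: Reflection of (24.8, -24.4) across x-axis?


Reflection over x-axis: (x,y) -> (x,-y)
(24.8, -24.4) -> (24.8, 24.4)

(24.8, 24.4)


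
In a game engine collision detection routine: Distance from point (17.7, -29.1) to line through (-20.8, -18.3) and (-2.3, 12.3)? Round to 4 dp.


|cross product| = 1377.9
|line direction| = sqrt(1278.61) = 35.7577
Distance = 1377.9/sqrt(1278.61) = 38.5344

38.5344


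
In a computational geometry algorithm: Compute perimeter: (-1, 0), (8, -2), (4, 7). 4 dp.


Sides: (-1, 0)->(8, -2): sqrt(85) = 9.219544, (8, -2)->(4, 7): sqrt(97) = 9.848858, (4, 7)->(-1, 0): sqrt(74) = 8.602325
Sum = 27.670727
Perimeter = 27.6707

27.6707


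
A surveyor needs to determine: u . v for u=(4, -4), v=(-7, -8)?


u . v = u_x*v_x + u_y*v_y = 4*(-7) + (-4)*(-8)
= (-28) + 32 = 4

4


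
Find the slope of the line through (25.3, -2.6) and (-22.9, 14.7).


slope = (y2-y1)/(x2-x1) = (14.7-(-2.6))/((-22.9)-25.3) = 17.3/(-48.2) = -0.3589

-0.3589


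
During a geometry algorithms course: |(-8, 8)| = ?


|u| = sqrt((-8)^2 + 8^2) = sqrt(128) = 11.3137

11.3137


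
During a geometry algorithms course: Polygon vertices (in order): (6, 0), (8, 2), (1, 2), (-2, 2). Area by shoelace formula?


Shoelace sum: (6*2 - 8*0) + (8*2 - 1*2) + (1*2 - (-2)*2) + ((-2)*0 - 6*2)
= 20
Area = |20|/2 = 10

10


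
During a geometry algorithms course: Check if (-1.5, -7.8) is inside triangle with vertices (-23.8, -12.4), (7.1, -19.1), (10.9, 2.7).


Cross products: AB x AP = 291.55, BC x BP = 230.42, CA x CP = 177.11
All same sign? yes

Yes, inside


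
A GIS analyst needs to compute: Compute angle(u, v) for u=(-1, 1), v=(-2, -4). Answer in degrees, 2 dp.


u.v = -2, |u| = sqrt(2) = 1.4142, |v| = sqrt(20) = 4.4721
cos(theta) = u.v/(|u||v|) = -2/sqrt(40) = -0.316228
theta = acos(-0.316228) = 108.43 degrees

108.43 degrees


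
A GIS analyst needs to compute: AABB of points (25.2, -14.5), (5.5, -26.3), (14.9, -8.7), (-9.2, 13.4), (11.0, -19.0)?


x range: [-9.2, 25.2]
y range: [-26.3, 13.4]
Bounding box: (-9.2,-26.3) to (25.2,13.4)

(-9.2,-26.3) to (25.2,13.4)


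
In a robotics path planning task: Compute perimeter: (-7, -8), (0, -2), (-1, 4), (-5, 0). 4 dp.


Sides: (-7, -8)->(0, -2): sqrt(85) = 9.219544, (0, -2)->(-1, 4): sqrt(37) = 6.082763, (-1, 4)->(-5, 0): sqrt(32) = 5.656854, (-5, 0)->(-7, -8): sqrt(68) = 8.246211
Sum = 29.205372
Perimeter = 29.2054

29.2054


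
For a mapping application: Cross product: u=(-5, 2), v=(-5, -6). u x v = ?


u x v = u_x*v_y - u_y*v_x = (-5)*(-6) - 2*(-5)
= 30 - (-10) = 40

40


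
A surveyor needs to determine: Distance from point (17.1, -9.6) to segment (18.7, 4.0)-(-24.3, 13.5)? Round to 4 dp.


Project P onto AB: t = 0 (clamped to [0,1])
Closest point on segment: (18.7, 4)
Distance: 13.6938

13.6938


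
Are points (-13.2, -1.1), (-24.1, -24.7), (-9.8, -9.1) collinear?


Cross product: ((-24.1)-(-13.2))*((-9.1)-(-1.1)) - ((-24.7)-(-1.1))*((-9.8)-(-13.2))
= 167.44

No, not collinear


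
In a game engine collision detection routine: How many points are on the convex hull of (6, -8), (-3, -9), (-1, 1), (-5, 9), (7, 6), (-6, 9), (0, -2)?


Convex hull vertices (CCW): (-6, 9), (-3, -9), (6, -8), (7, 6), (-5, 9)
Count = 5

5


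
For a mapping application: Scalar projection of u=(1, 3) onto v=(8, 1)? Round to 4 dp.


u.v = 11, |v| = sqrt(65) = 8.0623
Scalar projection = u.v / |v| = 11 / sqrt(65) = 1.3644

1.3644


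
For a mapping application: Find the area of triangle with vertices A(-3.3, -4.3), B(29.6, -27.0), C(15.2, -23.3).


Area = |x_A(y_B-y_C) + x_B(y_C-y_A) + x_C(y_A-y_B)|/2
= |12.21 + (-562.4) + 345.04|/2
= 205.15/2 = 102.575

102.575


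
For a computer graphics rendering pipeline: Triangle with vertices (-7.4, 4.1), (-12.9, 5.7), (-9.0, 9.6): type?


Side lengths squared: AB^2=32.81, BC^2=30.42, CA^2=32.81
Sorted: [30.42, 32.81, 32.81]
By sides: Isosceles, By angles: Acute

Isosceles, Acute


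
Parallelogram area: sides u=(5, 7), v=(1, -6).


|u x v| = |5*(-6) - 7*1|
= |(-30) - 7| = 37

37


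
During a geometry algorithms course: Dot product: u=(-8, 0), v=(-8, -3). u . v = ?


u . v = u_x*v_x + u_y*v_y = (-8)*(-8) + 0*(-3)
= 64 + 0 = 64

64


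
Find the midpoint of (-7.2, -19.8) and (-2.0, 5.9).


M = (((-7.2)+(-2))/2, ((-19.8)+5.9)/2)
= (-4.6, -6.95)

(-4.6, -6.95)


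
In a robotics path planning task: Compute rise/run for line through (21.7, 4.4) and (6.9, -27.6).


slope = (y2-y1)/(x2-x1) = ((-27.6)-4.4)/(6.9-21.7) = (-32)/(-14.8) = 2.1622

2.1622


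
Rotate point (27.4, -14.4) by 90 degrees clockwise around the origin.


90° CW: (x,y) -> (y, -x)
(27.4,-14.4) -> (-14.4, -27.4)

(-14.4, -27.4)


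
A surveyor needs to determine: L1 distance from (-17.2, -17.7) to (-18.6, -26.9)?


|(-17.2)-(-18.6)| + |(-17.7)-(-26.9)| = 1.4 + 9.2 = 10.6

10.6


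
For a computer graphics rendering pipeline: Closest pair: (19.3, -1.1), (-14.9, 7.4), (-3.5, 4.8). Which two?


d(P0,P1) = 35.2405, d(P0,P2) = 23.551, d(P1,P2) = 11.6927
Closest: P1 and P2

Closest pair: (-14.9, 7.4) and (-3.5, 4.8), distance = 11.6927


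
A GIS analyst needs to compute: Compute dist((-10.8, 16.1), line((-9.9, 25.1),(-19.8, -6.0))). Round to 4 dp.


|cross product| = 61.11
|line direction| = sqrt(1065.22) = 32.6377
Distance = 61.11/sqrt(1065.22) = 1.8724

1.8724


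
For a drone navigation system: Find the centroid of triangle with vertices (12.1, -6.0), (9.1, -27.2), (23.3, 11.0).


Centroid = ((x_A+x_B+x_C)/3, (y_A+y_B+y_C)/3)
= ((12.1+9.1+23.3)/3, ((-6)+(-27.2)+11)/3)
= (14.8333, -7.4)

(14.8333, -7.4)


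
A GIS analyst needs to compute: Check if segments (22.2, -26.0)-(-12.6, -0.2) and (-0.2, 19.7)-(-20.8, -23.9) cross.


Cross products: d1=1918.06, d2=-130.7, d3=-1012.44, d4=1036.32
d1*d2 < 0 and d3*d4 < 0? yes

Yes, they intersect


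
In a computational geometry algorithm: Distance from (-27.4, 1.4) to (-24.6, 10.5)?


dx=2.8, dy=9.1
d^2 = 2.8^2 + 9.1^2 = 90.65
d = sqrt(90.65) = 9.521

9.521


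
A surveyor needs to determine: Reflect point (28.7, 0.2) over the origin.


Reflection over origin: (x,y) -> (-x,-y)
(28.7, 0.2) -> (-28.7, -0.2)

(-28.7, -0.2)


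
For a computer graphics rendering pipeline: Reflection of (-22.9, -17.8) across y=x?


Reflection over y=x: (x,y) -> (y,x)
(-22.9, -17.8) -> (-17.8, -22.9)

(-17.8, -22.9)


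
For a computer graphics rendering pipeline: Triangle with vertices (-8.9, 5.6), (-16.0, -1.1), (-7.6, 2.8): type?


Side lengths squared: AB^2=95.3, BC^2=85.77, CA^2=9.53
Sorted: [9.53, 85.77, 95.3]
By sides: Scalene, By angles: Right

Scalene, Right


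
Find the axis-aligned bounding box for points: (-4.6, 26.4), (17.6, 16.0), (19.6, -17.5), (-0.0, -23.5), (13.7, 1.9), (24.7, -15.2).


x range: [-4.6, 24.7]
y range: [-23.5, 26.4]
Bounding box: (-4.6,-23.5) to (24.7,26.4)

(-4.6,-23.5) to (24.7,26.4)


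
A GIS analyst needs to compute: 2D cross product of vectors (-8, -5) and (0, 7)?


u x v = u_x*v_y - u_y*v_x = (-8)*7 - (-5)*0
= (-56) - 0 = -56

-56


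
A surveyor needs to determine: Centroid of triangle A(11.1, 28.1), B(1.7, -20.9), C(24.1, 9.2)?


Centroid = ((x_A+x_B+x_C)/3, (y_A+y_B+y_C)/3)
= ((11.1+1.7+24.1)/3, (28.1+(-20.9)+9.2)/3)
= (12.3, 5.4667)

(12.3, 5.4667)


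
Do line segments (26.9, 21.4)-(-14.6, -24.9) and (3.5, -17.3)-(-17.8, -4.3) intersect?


Cross products: d1=-1128.51, d2=397.18, d3=522.63, d4=-1003.06
d1*d2 < 0 and d3*d4 < 0? yes

Yes, they intersect


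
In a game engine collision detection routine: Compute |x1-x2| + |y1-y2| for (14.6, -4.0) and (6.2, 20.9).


|14.6-6.2| + |(-4)-20.9| = 8.4 + 24.9 = 33.3

33.3


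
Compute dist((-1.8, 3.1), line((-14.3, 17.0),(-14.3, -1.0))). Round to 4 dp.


|cross product| = 225
|line direction| = sqrt(324) = 18
Distance = 225/sqrt(324) = 12.5

12.5


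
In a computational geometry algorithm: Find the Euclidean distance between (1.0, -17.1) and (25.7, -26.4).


dx=24.7, dy=-9.3
d^2 = 24.7^2 + (-9.3)^2 = 696.58
d = sqrt(696.58) = 26.3928

26.3928


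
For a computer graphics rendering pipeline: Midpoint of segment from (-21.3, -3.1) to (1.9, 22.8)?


M = (((-21.3)+1.9)/2, ((-3.1)+22.8)/2)
= (-9.7, 9.85)

(-9.7, 9.85)


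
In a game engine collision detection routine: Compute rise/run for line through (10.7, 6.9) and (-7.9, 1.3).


slope = (y2-y1)/(x2-x1) = (1.3-6.9)/((-7.9)-10.7) = (-5.6)/(-18.6) = 0.3011

0.3011
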